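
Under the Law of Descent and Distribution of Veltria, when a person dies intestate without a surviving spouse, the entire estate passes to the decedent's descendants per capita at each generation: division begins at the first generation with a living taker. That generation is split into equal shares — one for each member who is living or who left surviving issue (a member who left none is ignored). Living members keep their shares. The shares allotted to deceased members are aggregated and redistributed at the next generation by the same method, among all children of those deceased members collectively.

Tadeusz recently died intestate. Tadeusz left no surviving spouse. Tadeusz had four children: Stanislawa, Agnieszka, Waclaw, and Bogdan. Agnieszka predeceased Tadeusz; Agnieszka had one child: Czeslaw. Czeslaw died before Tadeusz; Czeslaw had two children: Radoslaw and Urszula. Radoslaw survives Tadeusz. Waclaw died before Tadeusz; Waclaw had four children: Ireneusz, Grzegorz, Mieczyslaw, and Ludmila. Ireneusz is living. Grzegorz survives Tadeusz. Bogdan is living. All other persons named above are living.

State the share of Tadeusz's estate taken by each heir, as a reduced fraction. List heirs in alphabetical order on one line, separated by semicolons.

There is no surviving spouse, so the entire estate passes to Tadeusz's descendants per capita at each generation.
At generation 1 (Stanislawa, Agnieszka, Waclaw, Bogdan) there are 4 shares of (1)/4 = 1/4 each.
Living: Stanislawa and Bogdan — each takes 1/4.
Deceased: Agnieszka and Waclaw. Their combined 1/2 is pooled and carried to generation 2.
At generation 2 (Czeslaw, Ireneusz, Grzegorz, Mieczyslaw, Ludmila) there are 5 shares of (1/2)/5 = 1/10 each.
Living: Ireneusz, Grzegorz, Mieczyslaw, and Ludmila — each takes 1/10.
Deceased: Czeslaw. That 1/10 share is carried to generation 3.
At generation 3 (Radoslaw, Urszula) there are 2 shares of (1/10)/2 = 1/20 each.
Living: Radoslaw and Urszula — each takes 1/20.

Bogdan 1/4; Grzegorz 1/10; Ireneusz 1/10; Ludmila 1/10; Mieczyslaw 1/10; Radoslaw 1/20; Stanislawa 1/4; Urszula 1/20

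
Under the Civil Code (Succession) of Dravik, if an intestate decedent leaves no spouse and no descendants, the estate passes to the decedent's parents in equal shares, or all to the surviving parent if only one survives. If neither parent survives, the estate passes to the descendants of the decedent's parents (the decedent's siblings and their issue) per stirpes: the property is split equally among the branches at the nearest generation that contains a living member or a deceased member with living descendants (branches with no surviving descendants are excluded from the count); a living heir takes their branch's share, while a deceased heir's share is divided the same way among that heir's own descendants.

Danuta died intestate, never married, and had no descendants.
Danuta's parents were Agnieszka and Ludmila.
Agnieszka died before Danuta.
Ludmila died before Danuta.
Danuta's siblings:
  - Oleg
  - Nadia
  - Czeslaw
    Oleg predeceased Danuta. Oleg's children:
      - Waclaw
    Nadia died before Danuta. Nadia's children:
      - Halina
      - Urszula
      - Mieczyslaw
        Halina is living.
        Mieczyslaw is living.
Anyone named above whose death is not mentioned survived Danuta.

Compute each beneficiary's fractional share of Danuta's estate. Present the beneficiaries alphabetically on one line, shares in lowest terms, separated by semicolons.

Czeslaw 1/3; Halina 1/9; Mieczyslaw 1/9; Urszula 1/9; Waclaw 1/3

Neither parent survives and there are no descendants, so the estate passes to Danuta's siblings and their issue per stirpes.
The estate is divided into 3 equal shares of 1/3 among Oleg, Nadia, Czeslaw.
Oleg predeceased; the 1/3 allotted to Oleg's branch passes to Oleg's issue by representation.
Waclaw is the sole taker at this level and receives the full 1/3.
Nadia predeceased; the 1/3 allotted to Nadia's branch passes to Nadia's issue by representation.
The 1/3 is divided into 3 equal shares of 1/9 among Halina, Urszula, Mieczyslaw.
Halina is living and takes 1/9.
Urszula is living and takes 1/9.
Mieczyslaw is living and takes 1/9.
Czeslaw is living and takes 1/3.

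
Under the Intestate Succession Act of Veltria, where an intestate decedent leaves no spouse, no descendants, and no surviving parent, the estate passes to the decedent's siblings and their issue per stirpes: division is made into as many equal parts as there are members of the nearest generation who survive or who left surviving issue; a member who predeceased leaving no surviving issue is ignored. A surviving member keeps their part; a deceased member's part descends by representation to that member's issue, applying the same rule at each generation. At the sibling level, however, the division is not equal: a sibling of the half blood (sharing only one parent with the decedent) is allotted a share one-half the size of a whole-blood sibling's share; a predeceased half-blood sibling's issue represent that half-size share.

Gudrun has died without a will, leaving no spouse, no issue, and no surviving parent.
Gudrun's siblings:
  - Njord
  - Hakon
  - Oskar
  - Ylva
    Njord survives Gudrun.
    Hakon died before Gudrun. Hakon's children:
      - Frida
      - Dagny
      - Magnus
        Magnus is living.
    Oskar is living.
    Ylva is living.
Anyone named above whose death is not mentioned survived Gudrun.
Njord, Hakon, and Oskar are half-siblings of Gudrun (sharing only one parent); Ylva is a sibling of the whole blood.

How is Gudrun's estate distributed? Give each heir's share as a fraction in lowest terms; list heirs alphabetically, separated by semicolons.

No spouse, descendants, or parent survives, so the estate passes to Gudrun's siblings per stirpes.
Half-blood siblings count for one-half the weight of whole-blood siblings at the initial division.
Dividing 1 in proportion to weights (total weight 5/2): Njord (weight 1/2) → 1/5; Hakon (weight 1/2) → 1/5; Oskar (weight 1/2) → 1/5; Ylva (weight 1) → 2/5.
Njord is living and takes 1/5.
Hakon predeceased; the 1/5 allotted to Hakon's branch passes to Hakon's issue by representation.
The 1/5 is divided into 3 equal shares of 1/15 among Frida, Dagny, Magnus.
Frida is living and takes 1/15.
Dagny is living and takes 1/15.
Magnus is living and takes 1/15.
Oskar is living and takes 1/5.
Ylva is living and takes 2/5.

Dagny 1/15; Frida 1/15; Magnus 1/15; Njord 1/5; Oskar 1/5; Ylva 2/5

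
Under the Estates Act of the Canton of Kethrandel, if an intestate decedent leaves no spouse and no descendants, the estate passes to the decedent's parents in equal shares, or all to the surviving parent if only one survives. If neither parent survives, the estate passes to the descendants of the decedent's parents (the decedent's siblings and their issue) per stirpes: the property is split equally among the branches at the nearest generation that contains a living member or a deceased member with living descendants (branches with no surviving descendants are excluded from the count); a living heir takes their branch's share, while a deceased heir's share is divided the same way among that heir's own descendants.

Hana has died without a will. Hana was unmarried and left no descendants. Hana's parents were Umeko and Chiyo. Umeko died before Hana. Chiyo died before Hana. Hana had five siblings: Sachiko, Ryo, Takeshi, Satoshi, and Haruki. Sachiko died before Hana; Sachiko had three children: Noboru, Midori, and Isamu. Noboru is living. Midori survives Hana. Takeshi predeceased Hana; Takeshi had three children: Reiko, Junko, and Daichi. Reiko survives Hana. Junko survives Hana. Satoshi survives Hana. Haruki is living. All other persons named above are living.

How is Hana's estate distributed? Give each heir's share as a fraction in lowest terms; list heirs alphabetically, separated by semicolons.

Daichi 1/15; Haruki 1/5; Isamu 1/15; Junko 1/15; Midori 1/15; Noboru 1/15; Reiko 1/15; Ryo 1/5; Satoshi 1/5

Neither parent survives and there are no descendants, so the estate passes to Hana's siblings and their issue per stirpes.
The estate is divided into 5 equal shares of 1/5 among Sachiko, Ryo, Takeshi, Satoshi, Haruki.
Sachiko predeceased; the 1/5 allotted to Sachiko's branch passes to Sachiko's issue by representation.
The 1/5 is divided into 3 equal shares of 1/15 among Noboru, Midori, Isamu.
Noboru is living and takes 1/15.
Midori is living and takes 1/15.
Isamu is living and takes 1/15.
Ryo is living and takes 1/5.
Takeshi predeceased; the 1/5 allotted to Takeshi's branch passes to Takeshi's issue by representation.
The 1/5 is divided into 3 equal shares of 1/15 among Reiko, Junko, Daichi.
Reiko is living and takes 1/15.
Junko is living and takes 1/15.
Daichi is living and takes 1/15.
Satoshi is living and takes 1/5.
Haruki is living and takes 1/5.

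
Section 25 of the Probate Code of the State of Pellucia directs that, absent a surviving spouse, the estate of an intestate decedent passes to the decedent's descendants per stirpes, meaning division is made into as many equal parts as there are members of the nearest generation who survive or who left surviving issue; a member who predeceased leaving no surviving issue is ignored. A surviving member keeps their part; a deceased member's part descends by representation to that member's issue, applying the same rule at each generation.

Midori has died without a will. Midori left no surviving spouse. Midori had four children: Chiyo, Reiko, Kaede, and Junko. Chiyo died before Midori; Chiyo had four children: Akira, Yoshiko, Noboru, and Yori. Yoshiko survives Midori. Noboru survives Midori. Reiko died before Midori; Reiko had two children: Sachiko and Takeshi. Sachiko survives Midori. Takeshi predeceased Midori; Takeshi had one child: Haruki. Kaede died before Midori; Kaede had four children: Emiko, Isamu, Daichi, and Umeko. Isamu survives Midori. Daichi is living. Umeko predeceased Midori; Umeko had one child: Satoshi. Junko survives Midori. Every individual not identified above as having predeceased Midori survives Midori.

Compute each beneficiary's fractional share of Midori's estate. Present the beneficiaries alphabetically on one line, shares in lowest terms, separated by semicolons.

Akira 1/16; Daichi 1/16; Emiko 1/16; Haruki 1/8; Isamu 1/16; Junko 1/4; Noboru 1/16; Sachiko 1/8; Satoshi 1/16; Yori 1/16; Yoshiko 1/16

There is no surviving spouse, so the entire estate passes to Midori's descendants per stirpes.
The estate is divided into 4 equal shares of 1/4 among Chiyo, Reiko, Kaede, Junko.
Chiyo predeceased; the 1/4 allotted to Chiyo's branch passes to Chiyo's issue by representation.
The 1/4 is divided into 4 equal shares of 1/16 among Akira, Yoshiko, Noboru, Yori.
Akira is living and takes 1/16.
Yoshiko is living and takes 1/16.
Noboru is living and takes 1/16.
Yori is living and takes 1/16.
Reiko predeceased; the 1/4 allotted to Reiko's branch passes to Reiko's issue by representation.
The 1/4 is divided into 2 equal shares of 1/8 among Sachiko, Takeshi.
Sachiko is living and takes 1/8.
Takeshi predeceased; the 1/8 allotted to Takeshi's branch passes to Takeshi's issue by representation.
Haruki is the sole taker at this level and receives the full 1/8.
Kaede predeceased; the 1/4 allotted to Kaede's branch passes to Kaede's issue by representation.
The 1/4 is divided into 4 equal shares of 1/16 among Emiko, Isamu, Daichi, Umeko.
Emiko is living and takes 1/16.
Isamu is living and takes 1/16.
Daichi is living and takes 1/16.
Umeko predeceased; the 1/16 allotted to Umeko's branch passes to Umeko's issue by representation.
Satoshi is the sole taker at this level and receives the full 1/16.
Junko is living and takes 1/4.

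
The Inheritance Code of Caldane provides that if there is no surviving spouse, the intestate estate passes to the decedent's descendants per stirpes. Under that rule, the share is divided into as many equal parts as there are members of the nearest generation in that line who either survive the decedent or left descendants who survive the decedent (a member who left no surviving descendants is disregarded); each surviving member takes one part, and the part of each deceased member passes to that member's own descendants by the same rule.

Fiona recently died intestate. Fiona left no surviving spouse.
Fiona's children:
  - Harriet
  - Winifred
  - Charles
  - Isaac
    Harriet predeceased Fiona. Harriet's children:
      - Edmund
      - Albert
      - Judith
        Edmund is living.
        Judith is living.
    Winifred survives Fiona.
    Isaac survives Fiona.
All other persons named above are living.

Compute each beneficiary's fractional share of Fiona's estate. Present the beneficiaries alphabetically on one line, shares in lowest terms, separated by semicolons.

Albert 1/12; Charles 1/4; Edmund 1/12; Isaac 1/4; Judith 1/12; Winifred 1/4

There is no surviving spouse, so the entire estate passes to Fiona's descendants per stirpes.
The estate is divided into 4 equal shares of 1/4 among Harriet, Winifred, Charles, Isaac.
Harriet predeceased; the 1/4 allotted to Harriet's branch passes to Harriet's issue by representation.
The 1/4 is divided into 3 equal shares of 1/12 among Edmund, Albert, Judith.
Edmund is living and takes 1/12.
Albert is living and takes 1/12.
Judith is living and takes 1/12.
Winifred is living and takes 1/4.
Charles is living and takes 1/4.
Isaac is living and takes 1/4.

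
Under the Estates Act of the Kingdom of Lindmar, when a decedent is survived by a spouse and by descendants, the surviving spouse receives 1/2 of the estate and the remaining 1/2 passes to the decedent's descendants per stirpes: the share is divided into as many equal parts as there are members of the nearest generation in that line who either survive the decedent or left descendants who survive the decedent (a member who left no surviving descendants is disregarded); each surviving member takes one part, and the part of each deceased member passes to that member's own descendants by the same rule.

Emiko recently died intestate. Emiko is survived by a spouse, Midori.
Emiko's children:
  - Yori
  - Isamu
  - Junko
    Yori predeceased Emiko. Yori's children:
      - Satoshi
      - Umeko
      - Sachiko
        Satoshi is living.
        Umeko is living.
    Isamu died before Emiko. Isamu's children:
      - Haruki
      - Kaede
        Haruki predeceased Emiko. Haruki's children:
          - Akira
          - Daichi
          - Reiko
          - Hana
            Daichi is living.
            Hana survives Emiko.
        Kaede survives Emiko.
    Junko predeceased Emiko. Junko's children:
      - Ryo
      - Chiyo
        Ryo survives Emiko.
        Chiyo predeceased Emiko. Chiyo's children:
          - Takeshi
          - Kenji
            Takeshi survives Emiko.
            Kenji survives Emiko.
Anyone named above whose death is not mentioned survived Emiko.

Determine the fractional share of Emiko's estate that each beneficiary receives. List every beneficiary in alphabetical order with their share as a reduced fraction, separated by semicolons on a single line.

Midori, as surviving spouse, takes 1/2.
The remaining 1/2 passes to Emiko's descendants per stirpes.
The 1/2 is divided into 3 equal shares of 1/6 among Yori, Isamu, Junko.
Yori predeceased; the 1/6 allotted to Yori's branch passes to Yori's issue by representation.
The 1/6 is divided into 3 equal shares of 1/18 among Satoshi, Umeko, Sachiko.
Satoshi is living and takes 1/18.
Umeko is living and takes 1/18.
Sachiko is living and takes 1/18.
Isamu predeceased; the 1/6 allotted to Isamu's branch passes to Isamu's issue by representation.
The 1/6 is divided into 2 equal shares of 1/12 among Haruki, Kaede.
Haruki predeceased; the 1/12 allotted to Haruki's branch passes to Haruki's issue by representation.
The 1/12 is divided into 4 equal shares of 1/48 among Akira, Daichi, Reiko, Hana.
Akira is living and takes 1/48.
Daichi is living and takes 1/48.
Reiko is living and takes 1/48.
Hana is living and takes 1/48.
Kaede is living and takes 1/12.
Junko predeceased; the 1/6 allotted to Junko's branch passes to Junko's issue by representation.
The 1/6 is divided into 2 equal shares of 1/12 among Ryo, Chiyo.
Ryo is living and takes 1/12.
Chiyo predeceased; the 1/12 allotted to Chiyo's branch passes to Chiyo's issue by representation.
The 1/12 is divided into 2 equal shares of 1/24 among Takeshi, Kenji.
Takeshi is living and takes 1/24.
Kenji is living and takes 1/24.

Akira 1/48; Daichi 1/48; Hana 1/48; Kaede 1/12; Kenji 1/24; Midori 1/2; Reiko 1/48; Ryo 1/12; Sachiko 1/18; Satoshi 1/18; Takeshi 1/24; Umeko 1/18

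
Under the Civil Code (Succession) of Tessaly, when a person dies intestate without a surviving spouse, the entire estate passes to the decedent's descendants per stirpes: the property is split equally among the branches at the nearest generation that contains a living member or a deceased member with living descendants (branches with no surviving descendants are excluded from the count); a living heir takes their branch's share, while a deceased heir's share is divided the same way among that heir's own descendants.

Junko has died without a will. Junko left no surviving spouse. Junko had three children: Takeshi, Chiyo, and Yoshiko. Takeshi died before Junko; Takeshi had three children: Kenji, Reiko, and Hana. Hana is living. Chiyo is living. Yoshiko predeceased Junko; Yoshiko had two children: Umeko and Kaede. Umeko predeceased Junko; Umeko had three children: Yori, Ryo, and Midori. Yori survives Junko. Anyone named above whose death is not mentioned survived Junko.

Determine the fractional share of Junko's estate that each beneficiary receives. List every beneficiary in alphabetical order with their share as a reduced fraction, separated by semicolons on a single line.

There is no surviving spouse, so the entire estate passes to Junko's descendants per stirpes.
The estate is divided into 3 equal shares of 1/3 among Takeshi, Chiyo, Yoshiko.
Takeshi predeceased; the 1/3 allotted to Takeshi's branch passes to Takeshi's issue by representation.
The 1/3 is divided into 3 equal shares of 1/9 among Kenji, Reiko, Hana.
Kenji is living and takes 1/9.
Reiko is living and takes 1/9.
Hana is living and takes 1/9.
Chiyo is living and takes 1/3.
Yoshiko predeceased; the 1/3 allotted to Yoshiko's branch passes to Yoshiko's issue by representation.
The 1/3 is divided into 2 equal shares of 1/6 among Umeko, Kaede.
Umeko predeceased; the 1/6 allotted to Umeko's branch passes to Umeko's issue by representation.
The 1/6 is divided into 3 equal shares of 1/18 among Yori, Ryo, Midori.
Yori is living and takes 1/18.
Ryo is living and takes 1/18.
Midori is living and takes 1/18.
Kaede is living and takes 1/6.

Chiyo 1/3; Hana 1/9; Kaede 1/6; Kenji 1/9; Midori 1/18; Reiko 1/9; Ryo 1/18; Yori 1/18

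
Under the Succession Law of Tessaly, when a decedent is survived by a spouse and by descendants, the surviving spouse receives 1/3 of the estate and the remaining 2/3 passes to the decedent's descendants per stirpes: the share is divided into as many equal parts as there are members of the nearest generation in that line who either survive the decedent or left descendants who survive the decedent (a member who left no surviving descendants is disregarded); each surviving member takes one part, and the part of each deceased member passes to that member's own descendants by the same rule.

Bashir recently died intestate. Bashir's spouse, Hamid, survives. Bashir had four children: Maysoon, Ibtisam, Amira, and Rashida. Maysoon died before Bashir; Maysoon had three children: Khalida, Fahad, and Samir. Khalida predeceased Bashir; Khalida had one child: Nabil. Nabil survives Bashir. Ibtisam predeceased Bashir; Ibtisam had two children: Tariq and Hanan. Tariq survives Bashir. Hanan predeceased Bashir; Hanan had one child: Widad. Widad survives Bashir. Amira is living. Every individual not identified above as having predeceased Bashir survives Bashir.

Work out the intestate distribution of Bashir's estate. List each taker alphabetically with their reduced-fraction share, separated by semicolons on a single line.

Hamid, as surviving spouse, takes 1/3.
The remaining 2/3 passes to Bashir's descendants per stirpes.
The 2/3 is divided into 4 equal shares of 1/6 among Maysoon, Ibtisam, Amira, Rashida.
Maysoon predeceased; the 1/6 allotted to Maysoon's branch passes to Maysoon's issue by representation.
The 1/6 is divided into 3 equal shares of 1/18 among Khalida, Fahad, Samir.
Khalida predeceased; the 1/18 allotted to Khalida's branch passes to Khalida's issue by representation.
Nabil is the sole taker at this level and receives the full 1/18.
Fahad is living and takes 1/18.
Samir is living and takes 1/18.
Ibtisam predeceased; the 1/6 allotted to Ibtisam's branch passes to Ibtisam's issue by representation.
The 1/6 is divided into 2 equal shares of 1/12 among Tariq, Hanan.
Tariq is living and takes 1/12.
Hanan predeceased; the 1/12 allotted to Hanan's branch passes to Hanan's issue by representation.
Widad is the sole taker at this level and receives the full 1/12.
Amira is living and takes 1/6.
Rashida is living and takes 1/6.

Amira 1/6; Fahad 1/18; Hamid 1/3; Nabil 1/18; Rashida 1/6; Samir 1/18; Tariq 1/12; Widad 1/12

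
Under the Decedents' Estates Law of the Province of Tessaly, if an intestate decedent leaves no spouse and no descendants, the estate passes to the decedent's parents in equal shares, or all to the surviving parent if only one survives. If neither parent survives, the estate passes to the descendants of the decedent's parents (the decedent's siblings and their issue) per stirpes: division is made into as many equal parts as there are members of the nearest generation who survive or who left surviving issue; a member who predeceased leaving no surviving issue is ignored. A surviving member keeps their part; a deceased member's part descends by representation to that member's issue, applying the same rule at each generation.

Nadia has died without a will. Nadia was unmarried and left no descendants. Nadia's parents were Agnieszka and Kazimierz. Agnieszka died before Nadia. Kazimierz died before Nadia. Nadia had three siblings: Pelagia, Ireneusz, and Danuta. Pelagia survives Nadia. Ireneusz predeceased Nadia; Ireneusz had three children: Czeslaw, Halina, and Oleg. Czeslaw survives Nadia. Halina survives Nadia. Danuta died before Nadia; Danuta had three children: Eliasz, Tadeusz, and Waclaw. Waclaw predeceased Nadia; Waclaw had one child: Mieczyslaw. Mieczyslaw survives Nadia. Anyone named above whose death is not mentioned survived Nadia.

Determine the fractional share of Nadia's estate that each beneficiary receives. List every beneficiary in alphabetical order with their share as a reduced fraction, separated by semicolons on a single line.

Czeslaw 1/9; Eliasz 1/9; Halina 1/9; Mieczyslaw 1/9; Oleg 1/9; Pelagia 1/3; Tadeusz 1/9

Neither parent survives and there are no descendants, so the estate passes to Nadia's siblings and their issue per stirpes.
The estate is divided into 3 equal shares of 1/3 among Pelagia, Ireneusz, Danuta.
Pelagia is living and takes 1/3.
Ireneusz predeceased; the 1/3 allotted to Ireneusz's branch passes to Ireneusz's issue by representation.
The 1/3 is divided into 3 equal shares of 1/9 among Czeslaw, Halina, Oleg.
Czeslaw is living and takes 1/9.
Halina is living and takes 1/9.
Oleg is living and takes 1/9.
Danuta predeceased; the 1/3 allotted to Danuta's branch passes to Danuta's issue by representation.
The 1/3 is divided into 3 equal shares of 1/9 among Eliasz, Tadeusz, Waclaw.
Eliasz is living and takes 1/9.
Tadeusz is living and takes 1/9.
Waclaw predeceased; the 1/9 allotted to Waclaw's branch passes to Waclaw's issue by representation.
Mieczyslaw is the sole taker at this level and receives the full 1/9.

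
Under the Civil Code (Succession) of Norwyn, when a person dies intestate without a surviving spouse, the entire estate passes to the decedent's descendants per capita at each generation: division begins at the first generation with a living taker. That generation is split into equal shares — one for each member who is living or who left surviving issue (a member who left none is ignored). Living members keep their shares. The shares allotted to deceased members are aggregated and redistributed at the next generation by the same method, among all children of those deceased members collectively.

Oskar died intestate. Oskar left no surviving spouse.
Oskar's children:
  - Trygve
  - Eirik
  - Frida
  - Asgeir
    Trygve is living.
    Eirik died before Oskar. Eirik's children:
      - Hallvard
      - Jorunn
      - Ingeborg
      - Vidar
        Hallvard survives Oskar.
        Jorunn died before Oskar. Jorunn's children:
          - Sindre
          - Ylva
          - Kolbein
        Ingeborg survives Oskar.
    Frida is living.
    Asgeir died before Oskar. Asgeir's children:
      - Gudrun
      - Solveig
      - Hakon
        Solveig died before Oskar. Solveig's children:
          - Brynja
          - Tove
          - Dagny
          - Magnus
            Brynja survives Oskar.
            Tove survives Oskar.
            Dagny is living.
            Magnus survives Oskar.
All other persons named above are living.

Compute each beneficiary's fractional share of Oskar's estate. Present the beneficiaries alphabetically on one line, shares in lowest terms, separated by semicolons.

There is no surviving spouse, so the entire estate passes to Oskar's descendants per capita at each generation.
At generation 1 (Trygve, Eirik, Frida, Asgeir) there are 4 shares of (1)/4 = 1/4 each.
Living: Trygve and Frida — each takes 1/4.
Deceased: Eirik and Asgeir. Their combined 1/2 is pooled and carried to generation 2.
At generation 2 (Hallvard, Jorunn, Ingeborg, Vidar, Gudrun, Solveig, Hakon) there are 7 shares of (1/2)/7 = 1/14 each.
Living: Hallvard, Ingeborg, Vidar, Gudrun, and Hakon — each takes 1/14.
Deceased: Jorunn and Solveig. Their combined 1/7 is pooled and carried to generation 3.
At generation 3 (Sindre, Ylva, Kolbein, Brynja, Tove, Dagny, Magnus) there are 7 shares of (1/7)/7 = 1/49 each.
Living: Sindre, Ylva, Kolbein, Brynja, Tove, Dagny, and Magnus — each takes 1/49.

Brynja 1/49; Dagny 1/49; Frida 1/4; Gudrun 1/14; Hakon 1/14; Hallvard 1/14; Ingeborg 1/14; Kolbein 1/49; Magnus 1/49; Sindre 1/49; Tove 1/49; Trygve 1/4; Vidar 1/14; Ylva 1/49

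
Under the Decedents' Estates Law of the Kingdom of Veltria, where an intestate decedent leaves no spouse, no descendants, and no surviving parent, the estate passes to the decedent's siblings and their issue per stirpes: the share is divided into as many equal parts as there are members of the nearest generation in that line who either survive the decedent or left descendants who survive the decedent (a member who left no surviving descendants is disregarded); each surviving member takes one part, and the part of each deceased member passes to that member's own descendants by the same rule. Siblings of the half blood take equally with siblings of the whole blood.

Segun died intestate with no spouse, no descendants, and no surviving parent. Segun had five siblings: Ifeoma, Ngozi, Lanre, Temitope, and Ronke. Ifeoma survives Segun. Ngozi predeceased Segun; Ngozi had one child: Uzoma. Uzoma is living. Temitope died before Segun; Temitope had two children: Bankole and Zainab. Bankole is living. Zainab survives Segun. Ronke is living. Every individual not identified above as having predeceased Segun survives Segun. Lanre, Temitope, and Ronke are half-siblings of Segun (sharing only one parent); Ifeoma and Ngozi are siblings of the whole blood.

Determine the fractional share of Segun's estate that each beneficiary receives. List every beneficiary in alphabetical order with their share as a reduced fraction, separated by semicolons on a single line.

No spouse, descendants, or parent survives, so the estate passes to Segun's siblings per stirpes.
Half-blood and whole-blood siblings take equally under the stated rule.
The estate is divided into 5 equal shares of 1/5 among Ifeoma, Ngozi, Lanre, Temitope, Ronke.
Ifeoma is living and takes 1/5.
Ngozi predeceased; the 1/5 allotted to Ngozi's branch passes to Ngozi's issue by representation.
Uzoma is the sole taker at this level and receives the full 1/5.
Lanre is living and takes 1/5.
Temitope predeceased; the 1/5 allotted to Temitope's branch passes to Temitope's issue by representation.
The 1/5 is divided into 2 equal shares of 1/10 among Bankole, Zainab.
Bankole is living and takes 1/10.
Zainab is living and takes 1/10.
Ronke is living and takes 1/5.

Bankole 1/10; Ifeoma 1/5; Lanre 1/5; Ronke 1/5; Uzoma 1/5; Zainab 1/10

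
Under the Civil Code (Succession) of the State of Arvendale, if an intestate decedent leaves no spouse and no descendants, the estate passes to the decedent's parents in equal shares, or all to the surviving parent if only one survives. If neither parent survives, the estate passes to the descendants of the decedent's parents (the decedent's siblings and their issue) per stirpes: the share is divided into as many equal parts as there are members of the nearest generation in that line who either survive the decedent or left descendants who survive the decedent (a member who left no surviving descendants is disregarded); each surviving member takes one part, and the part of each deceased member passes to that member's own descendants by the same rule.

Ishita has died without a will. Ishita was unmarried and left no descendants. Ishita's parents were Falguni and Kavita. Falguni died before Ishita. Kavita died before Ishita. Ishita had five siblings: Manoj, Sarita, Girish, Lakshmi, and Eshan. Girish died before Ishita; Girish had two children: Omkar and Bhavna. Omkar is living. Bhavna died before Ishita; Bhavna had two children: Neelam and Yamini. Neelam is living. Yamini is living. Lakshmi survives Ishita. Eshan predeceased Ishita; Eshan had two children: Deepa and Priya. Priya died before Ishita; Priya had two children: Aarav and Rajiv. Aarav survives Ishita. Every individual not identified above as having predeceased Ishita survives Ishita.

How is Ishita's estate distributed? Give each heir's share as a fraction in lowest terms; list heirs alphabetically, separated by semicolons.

Neither parent survives and there are no descendants, so the estate passes to Ishita's siblings and their issue per stirpes.
The estate is divided into 5 equal shares of 1/5 among Manoj, Sarita, Girish, Lakshmi, Eshan.
Manoj is living and takes 1/5.
Sarita is living and takes 1/5.
Girish predeceased; the 1/5 allotted to Girish's branch passes to Girish's issue by representation.
The 1/5 is divided into 2 equal shares of 1/10 among Omkar, Bhavna.
Omkar is living and takes 1/10.
Bhavna predeceased; the 1/10 allotted to Bhavna's branch passes to Bhavna's issue by representation.
The 1/10 is divided into 2 equal shares of 1/20 among Neelam, Yamini.
Neelam is living and takes 1/20.
Yamini is living and takes 1/20.
Lakshmi is living and takes 1/5.
Eshan predeceased; the 1/5 allotted to Eshan's branch passes to Eshan's issue by representation.
The 1/5 is divided into 2 equal shares of 1/10 among Deepa, Priya.
Deepa is living and takes 1/10.
Priya predeceased; the 1/10 allotted to Priya's branch passes to Priya's issue by representation.
The 1/10 is divided into 2 equal shares of 1/20 among Aarav, Rajiv.
Aarav is living and takes 1/20.
Rajiv is living and takes 1/20.

Aarav 1/20; Deepa 1/10; Lakshmi 1/5; Manoj 1/5; Neelam 1/20; Omkar 1/10; Rajiv 1/20; Sarita 1/5; Yamini 1/20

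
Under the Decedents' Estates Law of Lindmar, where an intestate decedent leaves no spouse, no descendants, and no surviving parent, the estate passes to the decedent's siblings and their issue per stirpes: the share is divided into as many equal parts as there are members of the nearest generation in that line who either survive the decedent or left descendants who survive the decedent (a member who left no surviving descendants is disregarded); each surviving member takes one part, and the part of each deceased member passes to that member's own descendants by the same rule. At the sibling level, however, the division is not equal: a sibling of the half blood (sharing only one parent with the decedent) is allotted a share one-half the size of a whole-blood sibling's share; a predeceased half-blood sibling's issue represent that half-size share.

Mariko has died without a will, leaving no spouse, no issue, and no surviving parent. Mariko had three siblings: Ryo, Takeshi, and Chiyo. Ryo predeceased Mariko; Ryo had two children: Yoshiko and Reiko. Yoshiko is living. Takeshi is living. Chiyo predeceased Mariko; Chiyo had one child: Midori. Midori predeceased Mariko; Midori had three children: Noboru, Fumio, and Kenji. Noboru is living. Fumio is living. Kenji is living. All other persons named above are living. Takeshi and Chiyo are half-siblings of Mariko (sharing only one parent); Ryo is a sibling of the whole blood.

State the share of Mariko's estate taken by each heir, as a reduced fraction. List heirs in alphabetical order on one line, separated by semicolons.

No spouse, descendants, or parent survives, so the estate passes to Mariko's siblings per stirpes.
Half-blood siblings count for one-half the weight of whole-blood siblings at the initial division.
Dividing 1 in proportion to weights (total weight 2): Ryo (weight 1) → 1/2; Takeshi (weight 1/2) → 1/4; Chiyo (weight 1/2) → 1/4.
Ryo predeceased; the 1/2 allotted to Ryo's branch passes to Ryo's issue by representation.
The 1/2 is divided into 2 equal shares of 1/4 among Yoshiko, Reiko.
Yoshiko is living and takes 1/4.
Reiko is living and takes 1/4.
Takeshi is living and takes 1/4.
Chiyo predeceased; the 1/4 allotted to Chiyo's branch passes to Chiyo's issue by representation.
Midori's line is the sole branch at this level, so the full 1/4 passes to Midori's issue by representation.
The 1/4 is divided into 3 equal shares of 1/12 among Noboru, Fumio, Kenji.
Noboru is living and takes 1/12.
Fumio is living and takes 1/12.
Kenji is living and takes 1/12.

Fumio 1/12; Kenji 1/12; Noboru 1/12; Reiko 1/4; Takeshi 1/4; Yoshiko 1/4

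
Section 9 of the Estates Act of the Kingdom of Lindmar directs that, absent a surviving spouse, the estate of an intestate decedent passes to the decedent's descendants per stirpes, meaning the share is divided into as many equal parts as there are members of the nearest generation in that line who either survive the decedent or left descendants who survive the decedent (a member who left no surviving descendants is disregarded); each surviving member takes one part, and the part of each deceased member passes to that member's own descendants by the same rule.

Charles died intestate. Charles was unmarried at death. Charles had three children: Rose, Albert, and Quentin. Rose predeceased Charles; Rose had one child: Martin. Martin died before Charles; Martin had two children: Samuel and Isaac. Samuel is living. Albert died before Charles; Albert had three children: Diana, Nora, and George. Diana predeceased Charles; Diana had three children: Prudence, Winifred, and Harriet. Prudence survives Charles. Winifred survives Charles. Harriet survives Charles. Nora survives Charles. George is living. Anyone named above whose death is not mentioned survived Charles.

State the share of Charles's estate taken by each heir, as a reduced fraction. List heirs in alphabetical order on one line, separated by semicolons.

George 1/9; Harriet 1/27; Isaac 1/6; Nora 1/9; Prudence 1/27; Quentin 1/3; Samuel 1/6; Winifred 1/27

There is no surviving spouse, so the entire estate passes to Charles's descendants per stirpes.
The estate is divided into 3 equal shares of 1/3 among Rose, Albert, Quentin.
Rose predeceased; the 1/3 allotted to Rose's branch passes to Rose's issue by representation.
Martin's line is the sole branch at this level, so the full 1/3 passes to Martin's issue by representation.
The 1/3 is divided into 2 equal shares of 1/6 among Samuel, Isaac.
Samuel is living and takes 1/6.
Isaac is living and takes 1/6.
Albert predeceased; the 1/3 allotted to Albert's branch passes to Albert's issue by representation.
The 1/3 is divided into 3 equal shares of 1/9 among Diana, Nora, George.
Diana predeceased; the 1/9 allotted to Diana's branch passes to Diana's issue by representation.
The 1/9 is divided into 3 equal shares of 1/27 among Prudence, Winifred, Harriet.
Prudence is living and takes 1/27.
Winifred is living and takes 1/27.
Harriet is living and takes 1/27.
Nora is living and takes 1/9.
George is living and takes 1/9.
Quentin is living and takes 1/3.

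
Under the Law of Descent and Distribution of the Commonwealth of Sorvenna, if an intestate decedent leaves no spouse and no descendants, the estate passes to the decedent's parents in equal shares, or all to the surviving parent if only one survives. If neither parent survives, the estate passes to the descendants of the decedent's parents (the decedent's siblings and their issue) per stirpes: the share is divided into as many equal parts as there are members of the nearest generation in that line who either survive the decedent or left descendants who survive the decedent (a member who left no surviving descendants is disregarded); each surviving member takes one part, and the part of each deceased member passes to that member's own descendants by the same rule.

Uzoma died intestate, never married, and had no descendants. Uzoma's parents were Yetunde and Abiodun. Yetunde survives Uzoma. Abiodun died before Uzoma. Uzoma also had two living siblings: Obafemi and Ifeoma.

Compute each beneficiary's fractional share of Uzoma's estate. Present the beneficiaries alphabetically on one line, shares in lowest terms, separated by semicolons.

Only one parent, Yetunde, survives, so Yetunde takes the entire estate. The siblings take nothing because a surviving parent has priority.

Yetunde 1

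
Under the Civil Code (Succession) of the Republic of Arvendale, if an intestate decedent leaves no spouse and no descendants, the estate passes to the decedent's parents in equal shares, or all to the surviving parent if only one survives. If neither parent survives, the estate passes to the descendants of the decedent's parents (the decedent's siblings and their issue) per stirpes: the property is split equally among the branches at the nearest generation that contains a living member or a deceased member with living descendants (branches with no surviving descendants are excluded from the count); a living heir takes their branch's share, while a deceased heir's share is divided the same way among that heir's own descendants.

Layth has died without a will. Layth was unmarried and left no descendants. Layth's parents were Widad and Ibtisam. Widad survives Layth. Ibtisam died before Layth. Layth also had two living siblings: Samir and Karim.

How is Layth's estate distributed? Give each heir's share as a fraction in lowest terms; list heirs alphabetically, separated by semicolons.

Widad 1

Only one parent, Widad, survives, so Widad takes the entire estate. The siblings take nothing because a surviving parent has priority.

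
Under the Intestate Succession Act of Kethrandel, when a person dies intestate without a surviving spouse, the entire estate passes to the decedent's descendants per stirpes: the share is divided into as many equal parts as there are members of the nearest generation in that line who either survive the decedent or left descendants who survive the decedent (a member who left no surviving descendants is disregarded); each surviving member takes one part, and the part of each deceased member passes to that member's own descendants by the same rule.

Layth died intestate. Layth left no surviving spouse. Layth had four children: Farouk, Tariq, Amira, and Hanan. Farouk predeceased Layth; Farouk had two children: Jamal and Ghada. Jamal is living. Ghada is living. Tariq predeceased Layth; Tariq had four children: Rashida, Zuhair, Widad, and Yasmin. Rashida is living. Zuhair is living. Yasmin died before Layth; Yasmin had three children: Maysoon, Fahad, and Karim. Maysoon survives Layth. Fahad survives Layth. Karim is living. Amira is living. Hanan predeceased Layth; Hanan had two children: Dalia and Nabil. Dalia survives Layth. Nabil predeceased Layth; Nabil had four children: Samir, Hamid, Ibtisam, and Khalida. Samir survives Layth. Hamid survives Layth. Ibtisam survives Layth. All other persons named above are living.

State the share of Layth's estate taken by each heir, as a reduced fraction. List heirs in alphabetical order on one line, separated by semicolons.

There is no surviving spouse, so the entire estate passes to Layth's descendants per stirpes.
The estate is divided into 4 equal shares of 1/4 among Farouk, Tariq, Amira, Hanan.
Farouk predeceased; the 1/4 allotted to Farouk's branch passes to Farouk's issue by representation.
The 1/4 is divided into 2 equal shares of 1/8 among Jamal, Ghada.
Jamal is living and takes 1/8.
Ghada is living and takes 1/8.
Tariq predeceased; the 1/4 allotted to Tariq's branch passes to Tariq's issue by representation.
The 1/4 is divided into 4 equal shares of 1/16 among Rashida, Zuhair, Widad, Yasmin.
Rashida is living and takes 1/16.
Zuhair is living and takes 1/16.
Widad is living and takes 1/16.
Yasmin predeceased; the 1/16 allotted to Yasmin's branch passes to Yasmin's issue by representation.
The 1/16 is divided into 3 equal shares of 1/48 among Maysoon, Fahad, Karim.
Maysoon is living and takes 1/48.
Fahad is living and takes 1/48.
Karim is living and takes 1/48.
Amira is living and takes 1/4.
Hanan predeceased; the 1/4 allotted to Hanan's branch passes to Hanan's issue by representation.
The 1/4 is divided into 2 equal shares of 1/8 among Dalia, Nabil.
Dalia is living and takes 1/8.
Nabil predeceased; the 1/8 allotted to Nabil's branch passes to Nabil's issue by representation.
The 1/8 is divided into 4 equal shares of 1/32 among Samir, Hamid, Ibtisam, Khalida.
Samir is living and takes 1/32.
Hamid is living and takes 1/32.
Ibtisam is living and takes 1/32.
Khalida is living and takes 1/32.

Amira 1/4; Dalia 1/8; Fahad 1/48; Ghada 1/8; Hamid 1/32; Ibtisam 1/32; Jamal 1/8; Karim 1/48; Khalida 1/32; Maysoon 1/48; Rashida 1/16; Samir 1/32; Widad 1/16; Zuhair 1/16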